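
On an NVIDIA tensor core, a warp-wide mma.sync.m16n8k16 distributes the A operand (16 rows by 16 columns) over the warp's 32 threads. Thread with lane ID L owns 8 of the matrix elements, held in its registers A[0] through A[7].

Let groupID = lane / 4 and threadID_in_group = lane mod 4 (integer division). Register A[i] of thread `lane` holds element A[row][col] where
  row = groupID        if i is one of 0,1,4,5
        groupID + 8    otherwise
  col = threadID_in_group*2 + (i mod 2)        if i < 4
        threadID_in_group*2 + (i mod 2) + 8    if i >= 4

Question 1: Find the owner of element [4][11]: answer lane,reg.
17,5

r=4→G=4,rhi=0  c=11→chi=1,T=1,p=1
L=4*4+1=17  i=1*4+0*2+1=5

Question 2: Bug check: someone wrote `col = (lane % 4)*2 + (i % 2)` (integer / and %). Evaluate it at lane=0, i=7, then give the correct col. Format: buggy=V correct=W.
`(lane % 4)*2 + (i % 2)`[0,7]=>1
lane 0=>0/4=0, 0 mod 4=0
i=7  r:0+8=>8  c:2·0+1+8=>9
col: 1 vs 9

buggy=1 correct=9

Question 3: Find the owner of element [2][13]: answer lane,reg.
10,5

r=2⇒gr=2,Rb=0  c=13⇒Cb=1,th=2,odd=1
L=2*4+2=10  i=1*4+0*2+1=5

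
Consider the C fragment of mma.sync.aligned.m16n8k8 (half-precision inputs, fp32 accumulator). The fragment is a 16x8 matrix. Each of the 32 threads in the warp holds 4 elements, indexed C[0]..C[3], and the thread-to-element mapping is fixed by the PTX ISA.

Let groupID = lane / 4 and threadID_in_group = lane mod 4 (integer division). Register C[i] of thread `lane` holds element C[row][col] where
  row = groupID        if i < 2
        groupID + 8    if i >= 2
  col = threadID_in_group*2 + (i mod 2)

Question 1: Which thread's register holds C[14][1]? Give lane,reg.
24,3

r=14→G=6,rhi=1  c=1→T=0,p=1
L=6*4+0=24  i=1*2+1=3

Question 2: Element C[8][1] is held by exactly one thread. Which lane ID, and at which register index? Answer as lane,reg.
r=8->g=0,rb=1  c=1->t=0,b0=1
L=0*4+0=0  i=1*2+1=3

0,3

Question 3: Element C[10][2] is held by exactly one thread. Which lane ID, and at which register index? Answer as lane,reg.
9,2

r:10=>grp=2,rB=1  c:2=>tig=1,lo=0
L=2*4+1=9  i=1*2+0=2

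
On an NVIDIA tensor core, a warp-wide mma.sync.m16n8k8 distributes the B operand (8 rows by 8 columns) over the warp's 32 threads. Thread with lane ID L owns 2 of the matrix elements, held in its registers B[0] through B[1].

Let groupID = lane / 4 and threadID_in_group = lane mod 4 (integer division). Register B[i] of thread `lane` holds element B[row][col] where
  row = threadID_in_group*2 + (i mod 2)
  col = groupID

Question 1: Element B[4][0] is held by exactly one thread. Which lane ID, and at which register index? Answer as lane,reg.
c=0→G=0  r=4→T=2,p=0
L=0*4+2=2  i=0=0

2,0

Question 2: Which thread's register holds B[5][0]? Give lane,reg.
2,1

c=0⇒gr=0  r=5⇒th=2,odd=1
L=0*4+2=2  i=1=1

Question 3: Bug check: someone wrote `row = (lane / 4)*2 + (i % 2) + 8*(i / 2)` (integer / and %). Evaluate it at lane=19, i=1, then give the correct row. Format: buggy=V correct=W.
buggy=9 correct=7

`(lane / 4)*2 + (i % 2) + 8*(i / 2)`[19,1]->9
lane 19: gid=4 (19/4), tid=3 (19%4)
i=1: r=3*2+1=7, c=gid=4
row: 9 vs 7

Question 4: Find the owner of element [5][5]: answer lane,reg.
c:5=>grp=5  r:5=>tig=2,lo=1
L=5*4+2=22  i=1=1

22,1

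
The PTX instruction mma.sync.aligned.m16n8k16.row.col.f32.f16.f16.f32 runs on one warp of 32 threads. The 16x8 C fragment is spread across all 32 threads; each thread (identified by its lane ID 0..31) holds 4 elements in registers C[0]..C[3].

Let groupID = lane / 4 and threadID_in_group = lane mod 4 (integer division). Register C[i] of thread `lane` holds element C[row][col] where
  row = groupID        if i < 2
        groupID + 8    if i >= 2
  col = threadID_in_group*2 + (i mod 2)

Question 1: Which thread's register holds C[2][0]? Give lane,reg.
r=2->g=2,rb=0  c=0->t=0,b0=0
L=2*4+0=8  i=0*2+0=0

8,0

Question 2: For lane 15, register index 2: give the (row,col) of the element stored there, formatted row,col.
lane 15: grp=3 (15/4), tig=3 (15%4)
i=2: r=3+8=11, c=3*2+0=6

11,6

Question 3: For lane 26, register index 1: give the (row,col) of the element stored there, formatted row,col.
6,5

26: gid=6,tid=2
[1] (6+0,2*2+1) = (6,5)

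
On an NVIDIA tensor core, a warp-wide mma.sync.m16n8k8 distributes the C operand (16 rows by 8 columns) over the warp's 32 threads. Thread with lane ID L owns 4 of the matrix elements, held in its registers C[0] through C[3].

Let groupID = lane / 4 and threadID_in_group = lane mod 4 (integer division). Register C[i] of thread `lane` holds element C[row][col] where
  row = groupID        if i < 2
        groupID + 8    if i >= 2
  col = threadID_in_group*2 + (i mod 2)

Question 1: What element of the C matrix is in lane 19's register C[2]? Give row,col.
12,6

19: g=4,t=3
[2] (4+8,3*2+0) = (12,6)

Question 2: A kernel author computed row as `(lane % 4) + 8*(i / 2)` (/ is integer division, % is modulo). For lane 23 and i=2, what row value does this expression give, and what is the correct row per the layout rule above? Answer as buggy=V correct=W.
buggy=11 correct=13

`(lane % 4) + 8*(i / 2)`[23,2]->11
23: gid=5,tid=3
[2] (5+8,3*2+0) = (13,6)
row: 11 vs 13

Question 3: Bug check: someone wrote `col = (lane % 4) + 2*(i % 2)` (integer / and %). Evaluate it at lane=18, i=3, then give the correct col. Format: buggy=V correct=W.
`(lane % 4) + 2*(i % 2)`[18,3]->4
18: gid=4,tid=2
[3] (4+8,2*2+1) = (12,5)
col: 4 vs 5

buggy=4 correct=5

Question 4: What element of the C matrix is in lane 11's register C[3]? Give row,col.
10,7

11: gr=2,th=3
[3] (2+8,3*2+1) = (10,7)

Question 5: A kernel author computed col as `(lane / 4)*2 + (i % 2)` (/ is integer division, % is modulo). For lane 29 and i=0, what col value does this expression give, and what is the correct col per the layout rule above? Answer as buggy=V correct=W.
`(lane / 4)*2 + (i % 2)`[29,0]->14
L=29->gid=29>>2=7, tid=29&3=1
[0]->row 7+0=7  col 1·2+0=2
col: 14 vs 2

buggy=14 correct=2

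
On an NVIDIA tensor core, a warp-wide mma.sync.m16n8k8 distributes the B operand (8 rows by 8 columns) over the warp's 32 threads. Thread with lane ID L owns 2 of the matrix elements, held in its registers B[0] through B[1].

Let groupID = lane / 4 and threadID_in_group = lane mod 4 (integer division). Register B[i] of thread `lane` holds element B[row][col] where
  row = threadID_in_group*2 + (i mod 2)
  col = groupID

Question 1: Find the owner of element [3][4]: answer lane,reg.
17,1

c=4->g=4  r=3->t=1,b0=1
L=4*4+1=17  i=1=1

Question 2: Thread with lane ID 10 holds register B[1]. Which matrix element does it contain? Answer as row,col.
L=10->g=10>>2=2, t=10&3=2
[1]->row 2·2+1=5  col g=2

5,2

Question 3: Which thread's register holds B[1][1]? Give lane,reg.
4,1

c:1=>grp=1  r:1=>tig=0,lo=1
L=1*4+0=4  i=1=1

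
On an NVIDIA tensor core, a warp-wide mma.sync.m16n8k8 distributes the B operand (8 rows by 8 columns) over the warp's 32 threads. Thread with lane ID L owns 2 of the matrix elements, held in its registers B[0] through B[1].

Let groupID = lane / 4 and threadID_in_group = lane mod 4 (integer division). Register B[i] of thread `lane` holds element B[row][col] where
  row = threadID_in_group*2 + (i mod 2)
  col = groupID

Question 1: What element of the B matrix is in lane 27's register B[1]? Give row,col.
27: gid=6,tid=3
[1] (3*2+1,6) = (7,6)

7,6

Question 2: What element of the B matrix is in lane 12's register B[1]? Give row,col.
lane 12: g=3 (12/4), t=0 (12%4)
i=1: r=0*2+1=1, c=g=3

1,3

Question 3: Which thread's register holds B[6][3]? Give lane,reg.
15,0

c:3=>grp=3  r:6=>tig=3,lo=0
L=3*4+3=15  i=0=0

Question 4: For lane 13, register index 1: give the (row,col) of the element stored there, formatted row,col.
L=13->gid=13>>2=3, tid=13&3=1
[1]->row 1·2+1=3  col gid=3

3,3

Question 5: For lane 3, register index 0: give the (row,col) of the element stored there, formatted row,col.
L=3->g=3>>2=0, t=3&3=3
[0]->row 3·2+0=6  col g=0

6,0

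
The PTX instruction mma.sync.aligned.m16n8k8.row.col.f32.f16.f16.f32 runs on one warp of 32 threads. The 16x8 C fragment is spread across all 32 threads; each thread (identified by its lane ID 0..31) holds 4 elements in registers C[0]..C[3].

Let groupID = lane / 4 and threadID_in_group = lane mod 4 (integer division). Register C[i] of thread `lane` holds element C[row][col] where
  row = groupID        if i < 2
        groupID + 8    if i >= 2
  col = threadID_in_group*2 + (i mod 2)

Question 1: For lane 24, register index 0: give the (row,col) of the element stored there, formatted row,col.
L=24->g=24>>2=6, t=24&3=0
[0]->row 6+0=6  col 0·2+0=0

6,0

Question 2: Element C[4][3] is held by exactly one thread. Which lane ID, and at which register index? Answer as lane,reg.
r=4⇒gr=4,Rb=0  c=3⇒th=1,odd=1
L=4*4+1=17  i=0*2+1=1

17,1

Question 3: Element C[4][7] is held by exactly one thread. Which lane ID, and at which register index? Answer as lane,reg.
r=4⇒gr=4,Rb=0  c=7⇒th=3,odd=1
L=4*4+3=19  i=0*2+1=1

19,1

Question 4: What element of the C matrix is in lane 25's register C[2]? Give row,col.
14,2

L=25->g=25>>2=6, t=25&3=1
[2]->row 6+8=14  col 1·2+0=2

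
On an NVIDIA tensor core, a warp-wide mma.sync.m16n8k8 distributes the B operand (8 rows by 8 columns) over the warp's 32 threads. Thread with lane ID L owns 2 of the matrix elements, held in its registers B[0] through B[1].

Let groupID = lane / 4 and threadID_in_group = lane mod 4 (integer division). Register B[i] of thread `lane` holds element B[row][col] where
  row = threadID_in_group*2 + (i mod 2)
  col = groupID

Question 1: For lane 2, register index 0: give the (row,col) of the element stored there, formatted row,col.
2: G=0,T=2
[0] (2*2+0,0) = (4,0)

4,0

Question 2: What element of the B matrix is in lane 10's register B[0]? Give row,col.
4,2

10: gid=2,tid=2
[0] (2*2+0,2) = (4,2)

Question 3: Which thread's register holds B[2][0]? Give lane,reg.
1,0

c=0⇒gr=0  r=2⇒th=1,odd=0
L=0*4+1=1  i=0=0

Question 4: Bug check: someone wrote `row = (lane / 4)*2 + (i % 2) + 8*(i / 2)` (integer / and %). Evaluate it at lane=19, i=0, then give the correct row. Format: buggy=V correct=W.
buggy=8 correct=6

`(lane / 4)*2 + (i % 2) + 8*(i / 2)`[19,0]⇒8
lane 19: gr=4 (19/4), th=3 (19%4)
i=0: r=3*2+0=6, c=gr=4
row: 8 vs 6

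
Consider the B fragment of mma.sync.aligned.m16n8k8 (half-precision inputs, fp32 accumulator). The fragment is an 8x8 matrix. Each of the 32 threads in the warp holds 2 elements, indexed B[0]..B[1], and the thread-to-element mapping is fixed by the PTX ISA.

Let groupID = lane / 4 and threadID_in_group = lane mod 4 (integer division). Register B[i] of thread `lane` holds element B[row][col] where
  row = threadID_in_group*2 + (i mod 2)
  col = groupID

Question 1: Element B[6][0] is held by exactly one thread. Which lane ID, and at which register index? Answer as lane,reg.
3,0

c=0→G=0  r=6→T=3,p=0
L=0*4+3=3  i=0=0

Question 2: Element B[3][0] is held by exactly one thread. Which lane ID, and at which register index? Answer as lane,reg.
c=0→G=0  r=3→T=1,p=1
L=0*4+1=1  i=1=1

1,1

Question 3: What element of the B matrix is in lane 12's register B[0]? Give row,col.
0,3

L=12->gid=12>>2=3, tid=12&3=0
[0]->row 0·2+0=0  col gid=3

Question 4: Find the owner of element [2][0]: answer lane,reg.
1,0

c=0→G=0  r=2→T=1,p=0
L=0*4+1=1  i=0=0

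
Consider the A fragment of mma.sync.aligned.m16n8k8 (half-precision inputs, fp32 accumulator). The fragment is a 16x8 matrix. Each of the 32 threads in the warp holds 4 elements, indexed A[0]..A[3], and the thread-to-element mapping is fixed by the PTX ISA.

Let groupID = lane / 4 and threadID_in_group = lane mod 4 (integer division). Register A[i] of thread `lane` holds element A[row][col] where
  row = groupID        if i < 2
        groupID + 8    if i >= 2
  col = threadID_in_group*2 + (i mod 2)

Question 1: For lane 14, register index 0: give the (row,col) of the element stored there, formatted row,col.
lane 14: g=3 (14/4), t=2 (14%4)
i=0: r=3+0=3, c=2*2+0=4

3,4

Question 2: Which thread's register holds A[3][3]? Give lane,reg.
13,1

r: 3->gid=3,r8=0  c: 3->tid=1,i&1=1
L=3*4+1=13  i=0*2+1=1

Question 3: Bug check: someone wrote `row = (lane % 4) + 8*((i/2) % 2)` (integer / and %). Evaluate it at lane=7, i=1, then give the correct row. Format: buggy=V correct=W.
buggy=3 correct=1

`(lane % 4) + 8*((i/2) % 2)`[7,1]=>3
lane 7: grp=1 (7/4), tig=3 (7%4)
i=1: r=1+0=1, c=3*2+1=7
row: 3 vs 1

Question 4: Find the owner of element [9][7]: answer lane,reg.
7,3

r=9→G=1,rhi=1  c=7→T=3,p=1
L=1*4+3=7  i=1*2+1=3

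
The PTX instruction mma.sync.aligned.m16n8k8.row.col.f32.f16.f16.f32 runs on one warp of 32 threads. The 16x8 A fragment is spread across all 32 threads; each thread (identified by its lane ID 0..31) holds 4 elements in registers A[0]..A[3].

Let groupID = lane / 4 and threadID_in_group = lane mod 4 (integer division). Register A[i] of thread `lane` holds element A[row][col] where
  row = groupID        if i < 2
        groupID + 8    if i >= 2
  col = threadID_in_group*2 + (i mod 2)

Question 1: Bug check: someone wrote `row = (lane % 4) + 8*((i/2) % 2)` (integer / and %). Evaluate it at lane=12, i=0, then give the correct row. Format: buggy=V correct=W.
`(lane % 4) + 8*((i/2) % 2)`[12,0]⇒0
lane 12: gr=3 (12/4), th=0 (12%4)
i=0: r=3+0=3, c=0*2+0=0
row: 0 vs 3

buggy=0 correct=3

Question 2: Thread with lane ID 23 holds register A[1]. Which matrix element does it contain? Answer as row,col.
L=23->g=23>>2=5, t=23&3=3
[1]->row 5+0=5  col 3·2+1=7

5,7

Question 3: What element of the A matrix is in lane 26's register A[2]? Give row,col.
14,4

lane 26: g=6 (26/4), t=2 (26%4)
i=2: r=6+8=14, c=2*2+0=4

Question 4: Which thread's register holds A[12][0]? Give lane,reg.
r: 12->gid=4,r8=1  c: 0->tid=0,i&1=0
L=4*4+0=16  i=1*2+0=2

16,2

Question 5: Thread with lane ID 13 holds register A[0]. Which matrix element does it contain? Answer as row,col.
3,2

lane 13→13/4=3, 13 mod 4=1
i=0  r:3+0→3  c:2·1+0→2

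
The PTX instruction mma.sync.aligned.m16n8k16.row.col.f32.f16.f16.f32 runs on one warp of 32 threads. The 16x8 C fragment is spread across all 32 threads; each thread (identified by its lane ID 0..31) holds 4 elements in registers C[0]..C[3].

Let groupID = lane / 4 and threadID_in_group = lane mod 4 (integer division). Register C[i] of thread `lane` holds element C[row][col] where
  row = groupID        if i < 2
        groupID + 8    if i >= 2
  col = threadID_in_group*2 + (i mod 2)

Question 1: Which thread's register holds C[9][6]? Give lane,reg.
7,2

r=9⇒gr=1,Rb=1  c=6⇒th=3,odd=0
L=1*4+3=7  i=1*2+0=2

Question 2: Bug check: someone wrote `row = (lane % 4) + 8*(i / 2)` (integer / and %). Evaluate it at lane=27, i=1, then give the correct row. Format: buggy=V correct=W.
buggy=3 correct=6

`(lane % 4) + 8*(i / 2)`[27,1]->3
lane 27->27/4=6, 27 mod 4=3
i=1  r:6+0->6  c:2·3+1->7
row: 3 vs 6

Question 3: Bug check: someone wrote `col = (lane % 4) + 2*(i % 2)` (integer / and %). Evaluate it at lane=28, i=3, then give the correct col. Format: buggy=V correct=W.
`(lane % 4) + 2*(i % 2)`[28,3]=>2
28: grp=7,tig=0
[3] (7+8,0*2+1) = (15,1)
col: 2 vs 1

buggy=2 correct=1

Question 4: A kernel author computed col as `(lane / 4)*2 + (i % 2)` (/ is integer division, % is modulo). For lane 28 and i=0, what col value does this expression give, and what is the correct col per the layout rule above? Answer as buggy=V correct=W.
`(lane / 4)*2 + (i % 2)`[28,0]=>14
28: grp=7,tig=0
[0] (7+0,0*2+0) = (7,0)
col: 14 vs 0

buggy=14 correct=0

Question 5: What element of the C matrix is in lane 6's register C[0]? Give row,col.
6: gid=1,tid=2
[0] (1+0,2*2+0) = (1,4)

1,4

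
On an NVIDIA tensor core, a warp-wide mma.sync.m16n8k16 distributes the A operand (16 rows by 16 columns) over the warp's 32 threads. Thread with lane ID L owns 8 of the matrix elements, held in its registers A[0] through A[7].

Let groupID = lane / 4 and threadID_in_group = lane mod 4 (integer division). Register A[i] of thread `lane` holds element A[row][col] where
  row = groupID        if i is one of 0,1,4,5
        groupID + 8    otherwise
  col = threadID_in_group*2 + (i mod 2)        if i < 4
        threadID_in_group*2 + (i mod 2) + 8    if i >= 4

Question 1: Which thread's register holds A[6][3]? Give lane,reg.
r=6→G=6,rhi=0  c=3→chi=0,T=1,p=1
L=6*4+1=25  i=0*4+0*2+1=1

25,1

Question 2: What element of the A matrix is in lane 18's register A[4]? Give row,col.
4,12

L=18=>grp=18>>2=4, tig=18&3=2
[4]=>row 4+0=4  col 2·2+0+8=12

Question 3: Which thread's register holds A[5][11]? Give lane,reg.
21,5

r: 5->gid=5,r8=0  c: 11->c8=1,tid=1,i&1=1
L=5*4+1=21  i=1*4+0*2+1=5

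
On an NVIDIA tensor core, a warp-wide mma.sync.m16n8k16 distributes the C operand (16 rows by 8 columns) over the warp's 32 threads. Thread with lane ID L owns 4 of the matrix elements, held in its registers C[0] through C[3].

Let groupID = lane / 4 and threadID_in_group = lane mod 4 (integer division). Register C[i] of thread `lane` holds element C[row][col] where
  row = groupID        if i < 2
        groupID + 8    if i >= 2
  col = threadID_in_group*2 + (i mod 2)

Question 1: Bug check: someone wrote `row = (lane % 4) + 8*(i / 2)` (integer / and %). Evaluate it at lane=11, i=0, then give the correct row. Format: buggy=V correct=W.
buggy=3 correct=2

`(lane % 4) + 8*(i / 2)`[11,0]⇒3
11: gr=2,th=3
[0] (2+0,3*2+0) = (2,6)
row: 3 vs 2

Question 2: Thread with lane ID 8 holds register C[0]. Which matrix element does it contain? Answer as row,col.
2,0

lane 8->8/4=2, 8 mod 4=0
i=0  r:2+0->2  c:2·0+0->0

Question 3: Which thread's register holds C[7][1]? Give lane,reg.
r=7⇒gr=7,Rb=0  c=1⇒th=0,odd=1
L=7*4+0=28  i=0*2+1=1

28,1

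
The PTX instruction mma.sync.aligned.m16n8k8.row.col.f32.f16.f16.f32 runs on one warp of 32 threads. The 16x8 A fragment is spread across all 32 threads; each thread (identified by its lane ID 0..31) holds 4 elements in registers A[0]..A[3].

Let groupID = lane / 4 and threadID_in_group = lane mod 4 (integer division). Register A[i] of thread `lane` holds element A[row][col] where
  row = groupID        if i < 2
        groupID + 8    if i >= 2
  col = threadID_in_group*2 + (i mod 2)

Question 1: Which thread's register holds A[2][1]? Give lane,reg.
8,1

r=2→G=2,rhi=0  c=1→T=0,p=1
L=2*4+0=8  i=0*2+1=1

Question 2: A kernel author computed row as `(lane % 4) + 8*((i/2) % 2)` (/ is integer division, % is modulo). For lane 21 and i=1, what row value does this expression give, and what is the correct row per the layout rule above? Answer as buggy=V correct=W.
buggy=1 correct=5

`(lane % 4) + 8*((i/2) % 2)`[21,1]⇒1
lane 21⇒21/4=5, 21 mod 4=1
i=1  r:5+0⇒5  c:2·1+1⇒3
row: 1 vs 5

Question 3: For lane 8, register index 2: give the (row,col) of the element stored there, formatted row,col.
lane 8→8/4=2, 8 mod 4=0
i=2  r:2+8→10  c:2·0+0→0

10,0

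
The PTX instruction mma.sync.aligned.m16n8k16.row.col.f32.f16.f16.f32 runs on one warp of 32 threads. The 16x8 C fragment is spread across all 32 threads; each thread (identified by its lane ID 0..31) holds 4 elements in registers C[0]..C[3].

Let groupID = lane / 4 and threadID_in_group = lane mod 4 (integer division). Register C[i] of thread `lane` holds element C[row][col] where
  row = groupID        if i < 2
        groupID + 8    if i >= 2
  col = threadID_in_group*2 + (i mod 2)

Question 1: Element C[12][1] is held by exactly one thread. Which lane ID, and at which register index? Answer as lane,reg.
r:12=>grp=4,rB=1  c:1=>tig=0,lo=1
L=4*4+0=16  i=1*2+1=3

16,3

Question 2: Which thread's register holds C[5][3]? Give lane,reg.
r=5->g=5,rb=0  c=3->t=1,b0=1
L=5*4+1=21  i=0*2+1=1

21,1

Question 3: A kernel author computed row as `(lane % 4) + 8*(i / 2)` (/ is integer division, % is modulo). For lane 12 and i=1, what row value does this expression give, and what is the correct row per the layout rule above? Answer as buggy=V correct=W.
buggy=0 correct=3

`(lane % 4) + 8*(i / 2)`[12,1]->0
12: gid=3,tid=0
[1] (3+0,0*2+1) = (3,1)
row: 0 vs 3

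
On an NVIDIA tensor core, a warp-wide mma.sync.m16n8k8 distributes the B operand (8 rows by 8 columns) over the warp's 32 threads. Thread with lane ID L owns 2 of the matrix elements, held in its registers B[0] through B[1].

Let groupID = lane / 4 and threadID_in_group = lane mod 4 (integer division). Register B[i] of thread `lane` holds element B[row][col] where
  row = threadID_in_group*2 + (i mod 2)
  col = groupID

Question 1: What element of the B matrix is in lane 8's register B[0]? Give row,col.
0,2

8: grp=2,tig=0
[0] (0*2+0,2) = (0,2)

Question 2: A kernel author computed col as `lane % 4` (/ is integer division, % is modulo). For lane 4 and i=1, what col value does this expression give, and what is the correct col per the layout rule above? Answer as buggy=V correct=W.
`lane % 4`[4,1]->0
lane 4: gid=1 (4/4), tid=0 (4%4)
i=1: r=0*2+1=1, c=gid=1
col: 0 vs 1

buggy=0 correct=1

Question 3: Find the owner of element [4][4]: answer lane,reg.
c=4->g=4  r=4->t=2,b0=0
L=4*4+2=18  i=0=0

18,0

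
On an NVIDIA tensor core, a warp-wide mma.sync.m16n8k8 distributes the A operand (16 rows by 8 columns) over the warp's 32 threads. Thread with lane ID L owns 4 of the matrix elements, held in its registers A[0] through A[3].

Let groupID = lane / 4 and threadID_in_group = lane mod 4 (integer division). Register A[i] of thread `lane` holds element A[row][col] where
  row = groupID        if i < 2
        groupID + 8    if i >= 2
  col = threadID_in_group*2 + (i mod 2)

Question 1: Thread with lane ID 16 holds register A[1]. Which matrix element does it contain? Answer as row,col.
lane 16: g=4 (16/4), t=0 (16%4)
i=1: r=4+0=4, c=0*2+1=1

4,1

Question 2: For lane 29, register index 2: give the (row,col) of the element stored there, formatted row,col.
lane 29: gr=7 (29/4), th=1 (29%4)
i=2: r=7+8=15, c=1*2+0=2

15,2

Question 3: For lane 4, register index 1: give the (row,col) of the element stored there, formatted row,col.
1,1

L=4->g=4>>2=1, t=4&3=0
[1]->row 1+0=1  col 0·2+1=1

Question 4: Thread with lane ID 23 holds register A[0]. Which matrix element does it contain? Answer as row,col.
5,6

lane 23: gid=5 (23/4), tid=3 (23%4)
i=0: r=5+0=5, c=3*2+0=6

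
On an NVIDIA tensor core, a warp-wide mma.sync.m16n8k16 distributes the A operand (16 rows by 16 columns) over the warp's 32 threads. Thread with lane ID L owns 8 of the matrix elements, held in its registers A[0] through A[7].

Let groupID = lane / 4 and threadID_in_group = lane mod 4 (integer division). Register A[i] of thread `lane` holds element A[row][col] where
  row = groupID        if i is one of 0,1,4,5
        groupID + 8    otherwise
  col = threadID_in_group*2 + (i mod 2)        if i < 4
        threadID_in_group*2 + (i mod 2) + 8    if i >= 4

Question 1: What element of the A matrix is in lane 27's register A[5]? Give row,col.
6,15

27: gr=6,th=3
[5] (6+0,3*2+1+8) = (6,15)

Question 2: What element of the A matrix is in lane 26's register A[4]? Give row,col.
26: gid=6,tid=2
[4] (6+0,2*2+0+8) = (6,12)

6,12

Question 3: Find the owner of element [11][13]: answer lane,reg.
r: 11->gid=3,r8=1  c: 13->c8=1,tid=2,i&1=1
L=3*4+2=14  i=1*4+1*2+1=7

14,7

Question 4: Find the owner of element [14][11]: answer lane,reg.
r: 14->gid=6,r8=1  c: 11->c8=1,tid=1,i&1=1
L=6*4+1=25  i=1*4+1*2+1=7

25,7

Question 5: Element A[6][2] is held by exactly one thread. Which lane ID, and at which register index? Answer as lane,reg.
25,0

r=6→G=6,rhi=0  c=2→chi=0,T=1,p=0
L=6*4+1=25  i=0*4+0*2+0=0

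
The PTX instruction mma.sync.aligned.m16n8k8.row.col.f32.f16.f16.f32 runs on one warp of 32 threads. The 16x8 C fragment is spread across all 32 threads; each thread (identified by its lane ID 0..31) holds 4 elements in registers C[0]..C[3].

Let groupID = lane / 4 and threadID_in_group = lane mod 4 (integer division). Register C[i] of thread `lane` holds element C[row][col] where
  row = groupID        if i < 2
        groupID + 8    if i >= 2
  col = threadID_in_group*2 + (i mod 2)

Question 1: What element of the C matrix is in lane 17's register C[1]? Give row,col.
17: G=4,T=1
[1] (4+0,1*2+1) = (4,3)

4,3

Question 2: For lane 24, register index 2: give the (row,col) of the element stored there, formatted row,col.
14,0

lane 24->24/4=6, 24 mod 4=0
i=2  r:6+8->14  c:2·0+0->0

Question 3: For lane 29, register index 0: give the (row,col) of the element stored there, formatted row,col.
7,2

29: gid=7,tid=1
[0] (7+0,1*2+0) = (7,2)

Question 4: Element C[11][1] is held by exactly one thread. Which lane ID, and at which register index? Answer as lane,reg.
12,3

r:11=>grp=3,rB=1  c:1=>tig=0,lo=1
L=3*4+0=12  i=1*2+1=3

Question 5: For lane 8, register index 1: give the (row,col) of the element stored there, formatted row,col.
lane 8: g=2 (8/4), t=0 (8%4)
i=1: r=2+0=2, c=0*2+1=1

2,1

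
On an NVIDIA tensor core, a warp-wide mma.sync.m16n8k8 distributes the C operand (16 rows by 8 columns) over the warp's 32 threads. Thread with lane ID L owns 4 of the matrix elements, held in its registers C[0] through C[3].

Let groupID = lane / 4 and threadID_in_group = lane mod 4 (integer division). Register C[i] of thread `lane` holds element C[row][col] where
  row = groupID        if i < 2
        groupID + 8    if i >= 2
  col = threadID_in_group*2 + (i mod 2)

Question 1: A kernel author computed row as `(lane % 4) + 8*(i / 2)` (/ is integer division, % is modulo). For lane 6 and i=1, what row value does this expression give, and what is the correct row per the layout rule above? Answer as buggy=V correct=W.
buggy=2 correct=1

`(lane % 4) + 8*(i / 2)`[6,1]->2
lane 6: gid=1 (6/4), tid=2 (6%4)
i=1: r=1+0=1, c=2*2+1=5
row: 2 vs 1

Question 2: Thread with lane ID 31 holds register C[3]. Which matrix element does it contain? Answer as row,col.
L=31→G=31>>2=7, T=31&3=3
[3]→row 7+8=15  col 3·2+1=7

15,7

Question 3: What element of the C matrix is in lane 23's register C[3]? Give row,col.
13,7

L=23=>grp=23>>2=5, tig=23&3=3
[3]=>row 5+8=13  col 3·2+1=7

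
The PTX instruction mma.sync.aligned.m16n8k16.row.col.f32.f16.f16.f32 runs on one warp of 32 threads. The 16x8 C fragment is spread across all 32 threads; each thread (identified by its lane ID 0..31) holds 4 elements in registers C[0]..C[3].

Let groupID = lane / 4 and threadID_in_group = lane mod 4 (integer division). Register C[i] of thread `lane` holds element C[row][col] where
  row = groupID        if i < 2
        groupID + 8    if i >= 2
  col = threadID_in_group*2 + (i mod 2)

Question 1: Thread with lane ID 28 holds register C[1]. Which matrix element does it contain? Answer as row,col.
7,1

28: G=7,T=0
[1] (7+0,0*2+1) = (7,1)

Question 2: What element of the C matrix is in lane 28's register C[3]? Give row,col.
15,1

lane 28->28/4=7, 28 mod 4=0
i=3  r:7+8->15  c:2·0+1->1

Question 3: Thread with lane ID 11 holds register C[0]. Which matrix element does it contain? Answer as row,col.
2,6

L=11->gid=11>>2=2, tid=11&3=3
[0]->row 2+0=2  col 3·2+0=6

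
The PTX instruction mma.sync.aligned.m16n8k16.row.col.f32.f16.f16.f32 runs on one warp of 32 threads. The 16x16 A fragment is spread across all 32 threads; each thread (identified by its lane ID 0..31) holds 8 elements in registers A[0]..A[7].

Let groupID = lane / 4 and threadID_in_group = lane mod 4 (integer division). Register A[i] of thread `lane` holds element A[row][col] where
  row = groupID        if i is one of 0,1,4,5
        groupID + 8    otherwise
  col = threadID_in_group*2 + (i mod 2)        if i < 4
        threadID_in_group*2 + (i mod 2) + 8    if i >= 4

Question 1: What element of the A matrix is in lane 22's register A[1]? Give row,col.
lane 22→22/4=5, 22 mod 4=2
i=1  r:5+0→5  c:2·2+1+0→5

5,5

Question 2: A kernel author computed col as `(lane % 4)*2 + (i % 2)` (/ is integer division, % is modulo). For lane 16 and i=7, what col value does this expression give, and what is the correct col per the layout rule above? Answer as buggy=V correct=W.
buggy=1 correct=9

`(lane % 4)*2 + (i % 2)`[16,7]⇒1
L=16⇒gr=16>>2=4, th=16&3=0
[7]⇒row 4+8=12  col 0·2+1+8=9
col: 1 vs 9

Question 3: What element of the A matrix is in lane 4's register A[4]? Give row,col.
1,8

4: grp=1,tig=0
[4] (1+0,0*2+0+8) = (1,8)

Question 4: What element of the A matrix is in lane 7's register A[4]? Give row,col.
1,14

L=7->gid=7>>2=1, tid=7&3=3
[4]->row 1+0=1  col 3·2+0+8=14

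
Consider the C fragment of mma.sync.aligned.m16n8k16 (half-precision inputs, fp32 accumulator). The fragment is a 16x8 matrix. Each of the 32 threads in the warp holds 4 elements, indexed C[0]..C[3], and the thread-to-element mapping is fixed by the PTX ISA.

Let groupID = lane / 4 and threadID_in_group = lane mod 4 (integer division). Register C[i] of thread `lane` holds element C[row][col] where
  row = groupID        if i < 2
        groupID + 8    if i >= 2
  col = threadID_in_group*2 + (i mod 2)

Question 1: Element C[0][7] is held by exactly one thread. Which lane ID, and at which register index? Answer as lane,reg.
r=0->g=0,rb=0  c=7->t=3,b0=1
L=0*4+3=3  i=0*2+1=1

3,1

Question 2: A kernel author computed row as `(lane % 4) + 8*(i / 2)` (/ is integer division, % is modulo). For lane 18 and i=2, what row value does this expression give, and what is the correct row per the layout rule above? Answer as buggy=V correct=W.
buggy=10 correct=12

`(lane % 4) + 8*(i / 2)`[18,2]=>10
lane 18: grp=4 (18/4), tig=2 (18%4)
i=2: r=4+8=12, c=2*2+0=4
row: 10 vs 12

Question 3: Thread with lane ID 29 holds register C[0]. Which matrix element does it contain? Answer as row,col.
lane 29: grp=7 (29/4), tig=1 (29%4)
i=0: r=7+0=7, c=1*2+0=2

7,2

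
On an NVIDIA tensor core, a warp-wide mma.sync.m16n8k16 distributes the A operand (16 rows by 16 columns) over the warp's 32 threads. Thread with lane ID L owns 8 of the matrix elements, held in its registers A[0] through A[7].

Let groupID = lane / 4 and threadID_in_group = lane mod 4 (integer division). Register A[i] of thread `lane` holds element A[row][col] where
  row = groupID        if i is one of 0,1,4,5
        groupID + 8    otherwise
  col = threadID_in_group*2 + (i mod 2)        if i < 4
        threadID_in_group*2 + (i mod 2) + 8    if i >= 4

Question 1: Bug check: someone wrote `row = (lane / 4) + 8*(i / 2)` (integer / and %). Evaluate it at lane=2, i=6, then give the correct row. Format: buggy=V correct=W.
buggy=24 correct=8

`(lane / 4) + 8*(i / 2)`[2,6]=>24
L=2=>grp=2>>2=0, tig=2&3=2
[6]=>row 0+8=8  col 2·2+0+8=12
row: 24 vs 8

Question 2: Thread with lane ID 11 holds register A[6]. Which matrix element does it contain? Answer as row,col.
L=11⇒gr=11>>2=2, th=11&3=3
[6]⇒row 2+8=10  col 3·2+0+8=14

10,14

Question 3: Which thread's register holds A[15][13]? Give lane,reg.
r=15->g=7,rb=1  c=13->cb=1,t=2,b0=1
L=7*4+2=30  i=1*4+1*2+1=7

30,7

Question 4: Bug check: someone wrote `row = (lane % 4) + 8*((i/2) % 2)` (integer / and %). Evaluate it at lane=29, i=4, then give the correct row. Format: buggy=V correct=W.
`(lane % 4) + 8*((i/2) % 2)`[29,4]⇒1
L=29⇒gr=29>>2=7, th=29&3=1
[4]⇒row 7+0=7  col 1·2+0+8=10
row: 1 vs 7

buggy=1 correct=7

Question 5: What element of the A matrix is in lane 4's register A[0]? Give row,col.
4: grp=1,tig=0
[0] (1+0,0*2+0+0) = (1,0)

1,0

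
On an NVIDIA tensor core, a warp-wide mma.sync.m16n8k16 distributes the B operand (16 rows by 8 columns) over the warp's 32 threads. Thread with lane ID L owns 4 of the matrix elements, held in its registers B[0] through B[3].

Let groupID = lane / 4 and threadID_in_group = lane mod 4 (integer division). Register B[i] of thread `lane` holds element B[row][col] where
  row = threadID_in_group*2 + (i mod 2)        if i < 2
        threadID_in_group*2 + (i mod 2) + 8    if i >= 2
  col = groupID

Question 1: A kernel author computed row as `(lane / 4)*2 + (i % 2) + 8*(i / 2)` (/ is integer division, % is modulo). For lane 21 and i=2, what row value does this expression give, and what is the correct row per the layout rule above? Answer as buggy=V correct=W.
buggy=18 correct=10

`(lane / 4)*2 + (i % 2) + 8*(i / 2)`[21,2]⇒18
lane 21: gr=5 (21/4), th=1 (21%4)
i=2: r=1*2+0+8=10, c=gr=5
row: 18 vs 10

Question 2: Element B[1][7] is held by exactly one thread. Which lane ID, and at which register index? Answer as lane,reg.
c=7⇒gr=7  r=1⇒Rb=0,th=0,odd=1
L=7*4+0=28  i=0*2+1=1

28,1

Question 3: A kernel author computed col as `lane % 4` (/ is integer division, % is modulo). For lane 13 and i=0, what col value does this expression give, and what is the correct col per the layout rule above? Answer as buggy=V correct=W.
buggy=1 correct=3

`lane % 4`[13,0]→1
13: G=3,T=1
[0] (1*2+0+0,3) = (2,3)
col: 1 vs 3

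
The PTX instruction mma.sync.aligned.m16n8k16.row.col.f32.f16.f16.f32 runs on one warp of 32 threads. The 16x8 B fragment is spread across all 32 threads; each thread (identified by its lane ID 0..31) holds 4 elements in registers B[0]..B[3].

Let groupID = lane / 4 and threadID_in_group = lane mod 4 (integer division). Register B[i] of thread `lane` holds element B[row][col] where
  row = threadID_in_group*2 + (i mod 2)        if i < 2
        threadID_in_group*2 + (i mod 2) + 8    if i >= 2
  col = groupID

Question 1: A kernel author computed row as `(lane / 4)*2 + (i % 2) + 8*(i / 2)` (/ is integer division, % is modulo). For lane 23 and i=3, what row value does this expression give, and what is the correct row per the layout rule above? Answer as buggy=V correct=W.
`(lane / 4)*2 + (i % 2) + 8*(i / 2)`[23,3]⇒19
23: gr=5,th=3
[3] (3*2+1+8,5) = (15,5)
row: 19 vs 15

buggy=19 correct=15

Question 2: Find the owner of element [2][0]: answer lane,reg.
1,0

c=0->g=0  r=2->rb=0,t=1,b0=0
L=0*4+1=1  i=0*2+0=0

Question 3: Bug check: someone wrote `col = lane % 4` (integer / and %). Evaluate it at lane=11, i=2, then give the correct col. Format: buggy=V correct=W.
buggy=3 correct=2

`lane % 4`[11,2]→3
11: G=2,T=3
[2] (3*2+0+8,2) = (14,2)
col: 3 vs 2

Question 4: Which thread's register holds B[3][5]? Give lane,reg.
21,1

c: 5->gid=5  r: 3->r8=0,tid=1,i&1=1
L=5*4+1=21  i=0*2+1=1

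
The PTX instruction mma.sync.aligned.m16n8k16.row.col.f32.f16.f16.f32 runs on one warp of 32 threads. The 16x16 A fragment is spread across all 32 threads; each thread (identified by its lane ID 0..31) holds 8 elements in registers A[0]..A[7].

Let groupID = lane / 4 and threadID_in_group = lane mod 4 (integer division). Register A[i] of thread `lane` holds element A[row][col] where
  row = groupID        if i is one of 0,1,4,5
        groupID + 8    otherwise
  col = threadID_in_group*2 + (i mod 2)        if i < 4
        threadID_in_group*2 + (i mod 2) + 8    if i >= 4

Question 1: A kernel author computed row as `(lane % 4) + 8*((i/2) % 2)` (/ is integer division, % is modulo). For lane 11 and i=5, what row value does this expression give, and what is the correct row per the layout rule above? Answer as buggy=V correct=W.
buggy=3 correct=2

`(lane % 4) + 8*((i/2) % 2)`[11,5]->3
lane 11->11/4=2, 11 mod 4=3
i=5  r:2+0->2  c:2·3+1+8->15
row: 3 vs 2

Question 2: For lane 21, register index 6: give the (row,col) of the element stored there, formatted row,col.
13,10

lane 21=>21/4=5, 21 mod 4=1
i=6  r:5+8=>13  c:2·1+0+8=>10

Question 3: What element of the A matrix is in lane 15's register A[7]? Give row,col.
11,15

lane 15: grp=3 (15/4), tig=3 (15%4)
i=7: r=3+8=11, c=3*2+1+8=15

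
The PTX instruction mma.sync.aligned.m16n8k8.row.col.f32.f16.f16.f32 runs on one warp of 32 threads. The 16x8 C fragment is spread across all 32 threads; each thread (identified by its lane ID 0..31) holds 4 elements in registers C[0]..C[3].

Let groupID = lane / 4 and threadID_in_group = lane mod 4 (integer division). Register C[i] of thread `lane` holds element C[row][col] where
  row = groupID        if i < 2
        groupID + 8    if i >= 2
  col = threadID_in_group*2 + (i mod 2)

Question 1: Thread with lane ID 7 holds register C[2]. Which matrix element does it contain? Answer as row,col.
9,6

7: g=1,t=3
[2] (1+8,3*2+0) = (9,6)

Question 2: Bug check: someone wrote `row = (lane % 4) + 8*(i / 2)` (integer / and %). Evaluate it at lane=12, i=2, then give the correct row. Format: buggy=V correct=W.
`(lane % 4) + 8*(i / 2)`[12,2]⇒8
L=12⇒gr=12>>2=3, th=12&3=0
[2]⇒row 3+8=11  col 0·2+0=0
row: 8 vs 11

buggy=8 correct=11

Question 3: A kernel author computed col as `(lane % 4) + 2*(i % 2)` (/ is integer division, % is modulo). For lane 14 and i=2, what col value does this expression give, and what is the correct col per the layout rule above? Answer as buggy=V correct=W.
buggy=2 correct=4

`(lane % 4) + 2*(i % 2)`[14,2]→2
lane 14→14/4=3, 14 mod 4=2
i=2  r:3+8→11  c:2·2+0→4
col: 2 vs 4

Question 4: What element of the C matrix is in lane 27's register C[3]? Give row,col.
14,7

lane 27: gid=6 (27/4), tid=3 (27%4)
i=3: r=6+8=14, c=3*2+1=7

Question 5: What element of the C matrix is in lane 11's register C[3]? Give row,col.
lane 11->11/4=2, 11 mod 4=3
i=3  r:2+8->10  c:2·3+1->7

10,7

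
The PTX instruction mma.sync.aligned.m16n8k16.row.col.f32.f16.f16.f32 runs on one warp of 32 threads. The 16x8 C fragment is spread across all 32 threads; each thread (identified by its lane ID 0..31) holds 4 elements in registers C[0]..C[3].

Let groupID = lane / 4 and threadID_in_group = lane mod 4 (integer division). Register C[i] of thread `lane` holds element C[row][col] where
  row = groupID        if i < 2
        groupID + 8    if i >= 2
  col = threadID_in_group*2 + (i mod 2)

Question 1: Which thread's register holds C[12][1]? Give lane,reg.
r=12⇒gr=4,Rb=1  c=1⇒th=0,odd=1
L=4*4+0=16  i=1*2+1=3

16,3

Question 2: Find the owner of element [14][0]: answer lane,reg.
r:14=>grp=6,rB=1  c:0=>tig=0,lo=0
L=6*4+0=24  i=1*2+0=2

24,2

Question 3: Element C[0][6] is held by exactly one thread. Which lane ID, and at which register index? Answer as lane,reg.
3,0

r: 0->gid=0,r8=0  c: 6->tid=3,i&1=0
L=0*4+3=3  i=0*2+0=0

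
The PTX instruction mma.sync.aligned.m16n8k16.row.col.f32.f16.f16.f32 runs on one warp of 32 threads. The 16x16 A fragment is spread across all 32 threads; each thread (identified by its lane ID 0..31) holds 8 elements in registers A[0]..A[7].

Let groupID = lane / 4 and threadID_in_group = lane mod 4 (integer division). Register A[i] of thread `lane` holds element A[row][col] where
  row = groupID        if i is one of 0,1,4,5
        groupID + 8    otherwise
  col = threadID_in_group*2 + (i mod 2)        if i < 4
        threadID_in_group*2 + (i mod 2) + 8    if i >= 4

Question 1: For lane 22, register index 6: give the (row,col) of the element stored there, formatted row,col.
22: g=5,t=2
[6] (5+8,2*2+0+8) = (13,12)

13,12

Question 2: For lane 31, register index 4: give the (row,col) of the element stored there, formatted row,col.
7,14

L=31=>grp=31>>2=7, tig=31&3=3
[4]=>row 7+0=7  col 3·2+0+8=14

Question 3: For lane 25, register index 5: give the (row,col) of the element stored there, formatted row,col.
6,11

lane 25⇒25/4=6, 25 mod 4=1
i=5  r:6+0⇒6  c:2·1+1+8⇒11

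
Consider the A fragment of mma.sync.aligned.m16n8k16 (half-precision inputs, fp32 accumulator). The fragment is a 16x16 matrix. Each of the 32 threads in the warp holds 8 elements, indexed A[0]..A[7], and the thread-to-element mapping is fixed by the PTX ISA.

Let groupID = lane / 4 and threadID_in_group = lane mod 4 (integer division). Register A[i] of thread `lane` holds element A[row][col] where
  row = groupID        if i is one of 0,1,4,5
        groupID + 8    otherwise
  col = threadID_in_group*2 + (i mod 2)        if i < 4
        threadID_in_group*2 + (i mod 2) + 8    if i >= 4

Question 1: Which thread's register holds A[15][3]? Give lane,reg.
29,3

r=15→G=7,rhi=1  c=3→chi=0,T=1,p=1
L=7*4+1=29  i=0*4+1*2+1=3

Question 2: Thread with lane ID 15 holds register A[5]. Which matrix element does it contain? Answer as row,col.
3,15

lane 15: g=3 (15/4), t=3 (15%4)
i=5: r=3+0=3, c=3*2+1+8=15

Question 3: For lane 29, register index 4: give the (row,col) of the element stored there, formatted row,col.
lane 29: gid=7 (29/4), tid=1 (29%4)
i=4: r=7+0=7, c=1*2+0+8=10

7,10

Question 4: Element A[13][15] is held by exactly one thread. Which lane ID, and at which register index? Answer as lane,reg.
23,7

r=13→G=5,rhi=1  c=15→chi=1,T=3,p=1
L=5*4+3=23  i=1*4+1*2+1=7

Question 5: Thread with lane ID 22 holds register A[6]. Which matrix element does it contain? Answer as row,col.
22: g=5,t=2
[6] (5+8,2*2+0+8) = (13,12)

13,12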